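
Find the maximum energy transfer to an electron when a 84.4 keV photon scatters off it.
20.9573 keV

Maximum energy transfer occurs at θ = 180° (backscattering).

Initial photon: E₀ = 84.4 keV → λ₀ = 14.6901 pm

Maximum Compton shift (at 180°):
Δλ_max = 2λ_C = 2 × 2.4263 = 4.8526 pm

Final wavelength:
λ' = 14.6901 + 4.8526 = 19.5427 pm

Minimum photon energy (maximum energy to electron):
E'_min = hc/λ' = 63.4427 keV

Maximum electron kinetic energy:
K_max = E₀ - E'_min = 84.4000 - 63.4427 = 20.9573 keV

(Intermediate values are shown rounded; full precision is carried through to the final answer.)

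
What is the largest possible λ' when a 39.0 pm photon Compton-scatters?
43.8526 pm (at θ = 180°)

The Compton shift is Δλ = λ_C(1 − cos θ).

Since cos θ ranges from −1 to 1, the factor (1 − cos θ) ranges from 0 to 2; the maximum shift occurs at θ = 180° (backscattering):
Δλ_max = 2λ_C = 2 × 2.4263 pm = 4.8526 pm

Maximum scattered wavelength:
λ'_max = λ₀ + Δλ_max = 39.0 + 4.8526 = 43.8526 pm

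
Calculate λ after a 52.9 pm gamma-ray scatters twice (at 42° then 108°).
56.6993 pm

Apply Compton shift twice:

First scattering at θ₁ = 42°:
Δλ₁ = λ_C(1 - cos(42°))
Δλ₁ = 2.4263 × 0.2569
Δλ₁ = 0.6232 pm

After first scattering:
λ₁ = 52.9 + 0.6232 = 53.5232 pm

Second scattering at θ₂ = 108°:
Δλ₂ = λ_C(1 - cos(108°))
Δλ₂ = 2.4263 × 1.3090
Δλ₂ = 3.1761 pm

Final wavelength:
λ₂ = 53.5232 + 3.1761 = 56.6993 pm

Total shift: Δλ_total = 0.6232 + 3.1761 = 3.7993 pm

(Intermediate values are shown rounded; full precision is carried through to the final answer.)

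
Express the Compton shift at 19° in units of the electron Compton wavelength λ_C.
0.0545 λ_C

The Compton shift formula is:
Δλ = λ_C(1 - cos θ)

Dividing both sides by λ_C:
Δλ/λ_C = 1 - cos θ

For θ = 19°:
Δλ/λ_C = 1 - cos(19°)
Δλ/λ_C = 1 - 0.9455
Δλ/λ_C = 0.0545

This means the shift is 0.0545 × λ_C = 0.1322 pm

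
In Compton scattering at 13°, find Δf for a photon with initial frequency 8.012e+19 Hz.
1.310e+18 Hz (decrease)

Convert frequency to wavelength (c = 299792458 m/s):
λ₀ = c/f₀ = 299792458/8.012e+19 = 3.7417930e-12 m = 3.7418 pm

Calculate Compton shift:
Δλ = λ_C(1 - cos(13°)) = 0.0622 pm

Final wavelength:
λ' = λ₀ + Δλ = 3.7418 + 0.0622 = 3.8040 pm

Final frequency:
f' = c/λ' = 299792458/3.8039792e-12 = 7.8810225e+19 Hz

Frequency shift (decrease):
Δf = f₀ - f' = 8.012e+19 - 7.8810225e+19 = 1.310e+18 Hz

(Intermediate values are shown rounded; full precision is carried through to the final answer.)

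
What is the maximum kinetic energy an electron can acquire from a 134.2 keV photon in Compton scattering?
46.2142 keV

Maximum energy transfer occurs at θ = 180° (backscattering).

Initial photon: E₀ = 134.2 keV → λ₀ = 9.2388 pm

Maximum Compton shift (at 180°):
Δλ_max = 2λ_C = 2 × 2.4263 = 4.8526 pm

Final wavelength:
λ' = 9.2388 + 4.8526 = 14.0914 pm

Minimum photon energy (maximum energy to electron):
E'_min = hc/λ' = 87.9858 keV

Maximum electron kinetic energy:
K_max = E₀ - E'_min = 134.2000 - 87.9858 = 46.2142 keV

(Intermediate values are shown rounded; full precision is carried through to the final answer.)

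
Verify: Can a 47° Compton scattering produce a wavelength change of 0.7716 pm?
Yes, consistent

Calculate the expected shift for θ = 47°:

Δλ_expected = λ_C(1 - cos(47°))
Δλ_expected = 2.4263 × (1 - cos(47°))
Δλ_expected = 2.4263 × 0.3180
Δλ_expected = 0.7716 pm

Given shift: 0.7716 pm
Expected shift: 0.7716 pm
Difference: 0.0000 pm

The values match. This is consistent with Compton scattering at the stated angle.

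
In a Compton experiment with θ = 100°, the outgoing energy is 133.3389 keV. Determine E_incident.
192.2000 keV

Convert final energy to wavelength (hc ≈ 1239.842 keV·pm):
λ' = hc/E' = 1239.842 / 133.3389 = 9.2984 pm

Calculate the Compton shift:
Δλ = λ_C(1 - cos(100°))
Δλ = 2.4263 × (1 - cos(100°))
Δλ = 2.8476 pm

Initial wavelength:
λ = λ' - Δλ = 9.2984 - 2.8476 = 6.4508 pm

Initial energy:
E = hc/λ = 1239.842 / 6.4508 = 192.2000 keV

(Intermediate values are shown rounded; full precision is carried through to the final answer.)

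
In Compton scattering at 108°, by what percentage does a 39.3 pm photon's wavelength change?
8.0816%

Calculate the Compton shift:
Δλ = λ_C(1 - cos(108°))
Δλ = 2.4263 × (1 - cos(108°))
Δλ = 2.4263 × 1.3090
Δλ = 3.1761 pm

Percentage change:
(Δλ/λ₀) × 100 = (3.1761/39.3) × 100
= 8.0816%

(Intermediate values are shown rounded; full precision is carried through to the final answer.)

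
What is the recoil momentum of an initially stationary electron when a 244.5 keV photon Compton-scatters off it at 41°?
8.7663e-23 kg·m/s

The electron is initially at rest, so by conservation of momentum:
p⃗_e = p⃗₀ − p⃗'  (incident photon momentum minus scattered photon momentum)

Photon momentum magnitudes (p = h/λ = E/c):
λ₀ = hc/E₀ = 5.0709 pm → p₀ = h/λ₀ = 1.3067e-22 kg·m/s
Δλ = λ_C(1 − cos 41°) = 0.5952 pm
λ' = 5.6661 pm → p' = h/λ' = 1.1694e-22 kg·m/s

The scattered photon makes angle θ = 41° with the incident direction, so by the law of cosines:
|p⃗_e|² = p₀² + p'² − 2p₀p'cos θ
|p⃗_e|² = (1.3067e-22)² + (1.1694e-22)² − 2·1.3067e-22·1.1694e-22·cos(41°)
|p⃗_e| = 8.7663e-23 kg·m/s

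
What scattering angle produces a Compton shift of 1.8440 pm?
76.11°

From the Compton formula Δλ = λ_C(1 - cos θ), we can solve for θ:

cos θ = 1 - Δλ/λ_C

Given:
- Δλ = 1.8440 pm
- λ_C = h/(m_e·c) ≈ 2.42631024 pm

cos θ = 1 - 1.8440/2.42631024
cos θ = 1 - 0.760002
cos θ = 0.239998

θ = arccos(0.239998)
θ = 76.11°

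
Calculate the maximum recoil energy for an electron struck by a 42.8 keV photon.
6.1409 keV

Maximum energy transfer occurs at θ = 180° (backscattering).

Initial photon: E₀ = 42.8 keV → λ₀ = 28.9683 pm

Maximum Compton shift (at 180°):
Δλ_max = 2λ_C = 2 × 2.4263 = 4.8526 pm

Final wavelength:
λ' = 28.9683 + 4.8526 = 33.8209 pm

Minimum photon energy (maximum energy to electron):
E'_min = hc/λ' = 36.6591 keV

Maximum electron kinetic energy:
K_max = E₀ - E'_min = 42.8000 - 36.6591 = 6.1409 keV

(Intermediate values are shown rounded; full precision is carried through to the final answer.)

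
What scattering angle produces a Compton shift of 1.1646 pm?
58.67°

From the Compton formula Δλ = λ_C(1 - cos θ), we can solve for θ:

cos θ = 1 - Δλ/λ_C

Given:
- Δλ = 1.1646 pm
- λ_C = h/(m_e·c) ≈ 2.42631024 pm

cos θ = 1 - 1.1646/2.42631024
cos θ = 1 - 0.479988
cos θ = 0.520012

θ = arccos(0.520012)
θ = 58.67°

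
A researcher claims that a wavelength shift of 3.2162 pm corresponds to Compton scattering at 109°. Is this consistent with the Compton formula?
Yes, consistent

Calculate the expected shift for θ = 109°:

Δλ_expected = λ_C(1 - cos(109°))
Δλ_expected = 2.4263 × (1 - cos(109°))
Δλ_expected = 2.4263 × 1.3256
Δλ_expected = 3.2162 pm

Given shift: 3.2162 pm
Expected shift: 3.2162 pm
Difference: 0.0000 pm

The values match. This is consistent with Compton scattering at the stated angle.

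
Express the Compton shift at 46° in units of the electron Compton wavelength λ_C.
0.3053 λ_C

The Compton shift formula is:
Δλ = λ_C(1 - cos θ)

Dividing both sides by λ_C:
Δλ/λ_C = 1 - cos θ

For θ = 46°:
Δλ/λ_C = 1 - cos(46°)
Δλ/λ_C = 1 - 0.6947
Δλ/λ_C = 0.3053

This means the shift is 0.3053 × λ_C = 0.7409 pm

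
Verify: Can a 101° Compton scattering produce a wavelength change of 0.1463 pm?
No, inconsistent

Calculate the expected shift for θ = 101°:

Δλ_expected = λ_C(1 - cos(101°))
Δλ_expected = 2.4263 × (1 - cos(101°))
Δλ_expected = 2.4263 × 1.1908
Δλ_expected = 2.8893 pm

Given shift: 0.1463 pm
Expected shift: 2.8893 pm
Difference: 2.7429 pm

The values do not match. The given shift corresponds to θ ≈ 20.0°, not 101°.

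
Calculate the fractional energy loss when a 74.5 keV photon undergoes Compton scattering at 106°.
0.1568 (or 15.68%)

Calculate initial and final photon energies:

Initial: E₀ = 74.5 keV → λ₀ = 16.6422 pm
Compton shift: Δλ = 3.0951 pm
Final wavelength: λ' = 19.7373 pm
Final energy: E' = 62.8173 keV

Fractional energy loss:
(E₀ - E')/E₀ = (74.5000 - 62.8173)/74.5000
= 11.6827/74.5000
= 0.1568
= 15.68%

(Intermediate values are shown rounded; full precision is carried through to the final answer.)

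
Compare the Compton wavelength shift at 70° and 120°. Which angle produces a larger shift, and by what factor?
120° produces the larger shift by a factor of 2.280

Calculate both shifts using Δλ = λ_C(1 - cos θ):

For θ₁ = 70°:
Δλ₁ = 2.4263 × (1 - cos(70°))
Δλ₁ = 2.4263 × 0.6580
Δλ₁ = 1.5965 pm

For θ₂ = 120°:
Δλ₂ = 2.4263 × (1 - cos(120°))
Δλ₂ = 2.4263 × 1.5000
Δλ₂ = 3.6395 pm

The 120° angle produces the larger shift.
Ratio: 3.6395/1.5965 = 2.280

(Intermediate values are shown rounded; full precision is carried through to the final answer.)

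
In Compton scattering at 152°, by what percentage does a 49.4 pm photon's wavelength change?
9.2482%

Calculate the Compton shift:
Δλ = λ_C(1 - cos(152°))
Δλ = 2.4263 × (1 - cos(152°))
Δλ = 2.4263 × 1.8829
Δλ = 4.5686 pm

Percentage change:
(Δλ/λ₀) × 100 = (4.5686/49.4) × 100
= 9.2482%

(Intermediate values are shown rounded; full precision is carried through to the final answer.)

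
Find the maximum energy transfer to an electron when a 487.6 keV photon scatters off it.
319.9488 keV

Maximum energy transfer occurs at θ = 180° (backscattering).

Initial photon: E₀ = 487.6 keV → λ₀ = 2.5427 pm

Maximum Compton shift (at 180°):
Δλ_max = 2λ_C = 2 × 2.4263 = 4.8526 pm

Final wavelength:
λ' = 2.5427 + 4.8526 = 7.3954 pm

Minimum photon energy (maximum energy to electron):
E'_min = hc/λ' = 167.6512 keV

Maximum electron kinetic energy:
K_max = E₀ - E'_min = 487.6000 - 167.6512 = 319.9488 keV

(Intermediate values are shown rounded; full precision is carried through to the final answer.)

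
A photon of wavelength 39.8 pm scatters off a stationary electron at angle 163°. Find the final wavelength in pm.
44.5466 pm

Using the Compton scattering formula:
λ' = λ + Δλ = λ + λ_C(1 - cos θ)

Given:
- Initial wavelength λ = 39.8 pm
- Scattering angle θ = 163°
- Compton wavelength λ_C ≈ 2.4263 pm

Calculate the shift:
Δλ = 2.4263 × (1 - cos(163°))
Δλ = 2.4263 × 1.9563
Δλ = 4.7466 pm

Final wavelength:
λ' = 39.8 + 4.7466 = 44.5466 pm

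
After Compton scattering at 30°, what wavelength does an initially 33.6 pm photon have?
33.9251 pm

Using the Compton formula: λ' = λ + λ_C(1 − cos θ)

For θ = 30°, cos θ = √3/2 (exact) ≈ 0.8660, so:
1 − cos 30° = 1 − (√3/2) ≈ 0.1340

Δλ = λ_C × 0.1340 = 2.4263 × 0.1340 = 0.3251 pm

λ' = 33.6 + 0.3251 = 33.9251 pm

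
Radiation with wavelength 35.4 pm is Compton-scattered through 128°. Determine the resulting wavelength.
39.3201 pm

Using the Compton scattering formula:
λ' = λ + Δλ = λ + λ_C(1 - cos θ)

Given:
- Initial wavelength λ = 35.4 pm
- Scattering angle θ = 128°
- Compton wavelength λ_C ≈ 2.4263 pm

Calculate the shift:
Δλ = 2.4263 × (1 - cos(128°))
Δλ = 2.4263 × 1.6157
Δλ = 3.9201 pm

Final wavelength:
λ' = 35.4 + 3.9201 = 39.3201 pm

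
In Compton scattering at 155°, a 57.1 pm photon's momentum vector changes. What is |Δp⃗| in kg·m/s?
2.1810e-23 kg·m/s

Photon momentum magnitude is p = h/λ.

Initial momentum:
p₀ = h/λ = 6.6261e-34/5.7100e-11 = 1.1604e-23 kg·m/s

After scattering:
λ' = λ + Δλ = 57.1 + 4.6253 = 61.7253 pm
p' = h/λ' = 6.6261e-34/6.1725e-11 = 1.0735e-23 kg·m/s

Momentum is a vector; the scattered photon's direction makes angle θ = 155° with the incident direction. The magnitude of the vector change Δp⃗ = p⃗₀ − p⃗' is found from the law of cosines:
|Δp⃗|² = p₀² + p'² − 2p₀p'cos θ
|Δp⃗|² = (1.1604e-23)² + (1.0735e-23)² − 2·1.1604e-23·1.0735e-23·cos(155°)
|Δp⃗| = 2.1810e-23 kg·m/s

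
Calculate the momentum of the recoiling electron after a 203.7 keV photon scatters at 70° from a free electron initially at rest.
1.1343e-22 kg·m/s

The electron is initially at rest, so by conservation of momentum:
p⃗_e = p⃗₀ − p⃗'  (incident photon momentum minus scattered photon momentum)

Photon momentum magnitudes (p = h/λ = E/c):
λ₀ = hc/E₀ = 6.0866 pm → p₀ = h/λ₀ = 1.0886e-22 kg·m/s
Δλ = λ_C(1 − cos 70°) = 1.5965 pm
λ' = 7.6831 pm → p' = h/λ' = 8.6242e-23 kg·m/s

The scattered photon makes angle θ = 70° with the incident direction, so by the law of cosines:
|p⃗_e|² = p₀² + p'² − 2p₀p'cos θ
|p⃗_e|² = (1.0886e-22)² + (8.6242e-23)² − 2·1.0886e-22·8.6242e-23·cos(70°)
|p⃗_e| = 1.1343e-22 kg·m/s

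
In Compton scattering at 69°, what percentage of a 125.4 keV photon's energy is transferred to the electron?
0.1360 (or 13.60%)

Calculate initial and final photon energies:

Initial: E₀ = 125.4 keV → λ₀ = 9.8871 pm
Compton shift: Δλ = 1.5568 pm
Final wavelength: λ' = 11.4439 pm
Final energy: E' = 108.3409 keV

Fractional energy loss:
(E₀ - E')/E₀ = (125.4000 - 108.3409)/125.4000
= 17.0591/125.4000
= 0.1360
= 13.60%

(Intermediate values are shown rounded; full precision is carried through to the final answer.)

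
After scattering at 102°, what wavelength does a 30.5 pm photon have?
33.4308 pm

Using the Compton scattering formula:
λ' = λ + Δλ = λ + λ_C(1 - cos θ)

Given:
- Initial wavelength λ = 30.5 pm
- Scattering angle θ = 102°
- Compton wavelength λ_C ≈ 2.4263 pm

Calculate the shift:
Δλ = 2.4263 × (1 - cos(102°))
Δλ = 2.4263 × 1.2079
Δλ = 2.9308 pm

Final wavelength:
λ' = 30.5 + 2.9308 = 33.4308 pm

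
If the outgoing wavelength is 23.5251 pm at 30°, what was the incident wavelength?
23.2000 pm

From λ' = λ + Δλ, we have λ = λ' - Δλ

First calculate the Compton shift:
Δλ = λ_C(1 - cos θ)
Δλ = 2.4263 × (1 - cos(30°))
Δλ = 2.4263 × 0.1340
Δλ = 0.3251 pm

Initial wavelength:
λ = λ' - Δλ
λ = 23.5251 - 0.3251
λ = 23.2000 pm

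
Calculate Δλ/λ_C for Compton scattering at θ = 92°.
1.0349 λ_C

The Compton shift formula is:
Δλ = λ_C(1 - cos θ)

Dividing both sides by λ_C:
Δλ/λ_C = 1 - cos θ

For θ = 92°:
Δλ/λ_C = 1 - cos(92°)
Δλ/λ_C = 1 - -0.0349
Δλ/λ_C = 1.0349

This means the shift is 1.0349 × λ_C = 2.5110 pm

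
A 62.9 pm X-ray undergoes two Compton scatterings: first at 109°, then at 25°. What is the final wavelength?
66.3436 pm

Apply Compton shift twice:

First scattering at θ₁ = 109°:
Δλ₁ = λ_C(1 - cos(109°))
Δλ₁ = 2.4263 × 1.3256
Δλ₁ = 3.2162 pm

After first scattering:
λ₁ = 62.9 + 3.2162 = 66.1162 pm

Second scattering at θ₂ = 25°:
Δλ₂ = λ_C(1 - cos(25°))
Δλ₂ = 2.4263 × 0.0937
Δλ₂ = 0.2273 pm

Final wavelength:
λ₂ = 66.1162 + 0.2273 = 66.3436 pm

Total shift: Δλ_total = 3.2162 + 0.2273 = 3.4436 pm

(Intermediate values are shown rounded; full precision is carried through to the final answer.)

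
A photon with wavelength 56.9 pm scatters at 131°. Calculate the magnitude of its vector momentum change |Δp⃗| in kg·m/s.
2.0497e-23 kg·m/s

Photon momentum magnitude is p = h/λ.

Initial momentum:
p₀ = h/λ = 6.6261e-34/5.6900e-11 = 1.1645e-23 kg·m/s

After scattering:
λ' = λ + Δλ = 56.9 + 4.0181 = 60.9181 pm
p' = h/λ' = 6.6261e-34/6.0918e-11 = 1.0877e-23 kg·m/s

Momentum is a vector; the scattered photon's direction makes angle θ = 131° with the incident direction. The magnitude of the vector change Δp⃗ = p⃗₀ − p⃗' is found from the law of cosines:
|Δp⃗|² = p₀² + p'² − 2p₀p'cos θ
|Δp⃗|² = (1.1645e-23)² + (1.0877e-23)² − 2·1.1645e-23·1.0877e-23·cos(131°)
|Δp⃗| = 2.0497e-23 kg·m/s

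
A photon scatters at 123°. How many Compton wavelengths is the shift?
1.5446 λ_C

The Compton shift formula is:
Δλ = λ_C(1 - cos θ)

Dividing both sides by λ_C:
Δλ/λ_C = 1 - cos θ

For θ = 123°:
Δλ/λ_C = 1 - cos(123°)
Δλ/λ_C = 1 - -0.5446
Δλ/λ_C = 1.5446

This means the shift is 1.5446 × λ_C = 3.7478 pm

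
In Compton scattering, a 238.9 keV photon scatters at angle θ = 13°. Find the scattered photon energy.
236.0713 keV

First convert energy to wavelength:
λ = hc/E, with hc ≈ 1239.842 keV·pm (i.e. 1239.842 eV·nm)

For E = 238.9 keV = 238900 eV:
λ = 1239.842 keV·pm / 238.9 keV
λ = 5.1898 pm

Calculate the Compton shift:
Δλ = λ_C(1 - cos(13°)) = 2.4263 × 0.0256
Δλ = 0.0622 pm

Final wavelength:
λ' = 5.1898 + 0.0622 = 5.2520 pm

Final energy:
E' = hc/λ' = 1239.842 / 5.2520 = 236.0713 keV

(Intermediate values are shown rounded; full precision is carried through to the final answer.)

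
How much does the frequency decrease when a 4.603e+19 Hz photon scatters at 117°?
1.617e+19 Hz (decrease)

Convert frequency to wavelength (c = 299792458 m/s):
λ₀ = c/f₀ = 299792458/4.603e+19 = 6.5129798e-12 m = 6.5130 pm

Calculate Compton shift:
Δλ = λ_C(1 - cos(117°)) = 3.5278 pm

Final wavelength:
λ' = λ₀ + Δλ = 6.5130 + 3.5278 = 10.0408 pm

Final frequency:
f' = c/λ' = 299792458/1.0040812e-11 = 2.9857392e+19 Hz

Frequency shift (decrease):
Δf = f₀ - f' = 4.603e+19 - 2.9857392e+19 = 1.617e+19 Hz

(Intermediate values are shown rounded; full precision is carried through to the final answer.)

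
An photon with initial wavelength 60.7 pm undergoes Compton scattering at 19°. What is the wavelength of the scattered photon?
60.8322 pm

Using the Compton scattering formula:
λ' = λ + Δλ = λ + λ_C(1 - cos θ)

Given:
- Initial wavelength λ = 60.7 pm
- Scattering angle θ = 19°
- Compton wavelength λ_C ≈ 2.4263 pm

Calculate the shift:
Δλ = 2.4263 × (1 - cos(19°))
Δλ = 2.4263 × 0.0545
Δλ = 0.1322 pm

Final wavelength:
λ' = 60.7 + 0.1322 = 60.8322 pm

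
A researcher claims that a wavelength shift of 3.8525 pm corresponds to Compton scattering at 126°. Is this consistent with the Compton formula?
Yes, consistent

Calculate the expected shift for θ = 126°:

Δλ_expected = λ_C(1 - cos(126°))
Δλ_expected = 2.4263 × (1 - cos(126°))
Δλ_expected = 2.4263 × 1.5878
Δλ_expected = 3.8525 pm

Given shift: 3.8525 pm
Expected shift: 3.8525 pm
Difference: 0.0000 pm

The values match. This is consistent with Compton scattering at the stated angle.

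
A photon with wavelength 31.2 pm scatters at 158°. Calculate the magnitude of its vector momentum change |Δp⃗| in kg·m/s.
3.8981e-23 kg·m/s

Photon momentum magnitude is p = h/λ.

Initial momentum:
p₀ = h/λ = 6.6261e-34/3.1200e-11 = 2.1237e-23 kg·m/s

After scattering:
λ' = λ + Δλ = 31.2 + 4.6759 = 35.8759 pm
p' = h/λ' = 6.6261e-34/3.5876e-11 = 1.8469e-23 kg·m/s

Momentum is a vector; the scattered photon's direction makes angle θ = 158° with the incident direction. The magnitude of the vector change Δp⃗ = p⃗₀ − p⃗' is found from the law of cosines:
|Δp⃗|² = p₀² + p'² − 2p₀p'cos θ
|Δp⃗|² = (2.1237e-23)² + (1.8469e-23)² − 2·2.1237e-23·1.8469e-23·cos(158°)
|Δp⃗| = 3.8981e-23 kg·m/s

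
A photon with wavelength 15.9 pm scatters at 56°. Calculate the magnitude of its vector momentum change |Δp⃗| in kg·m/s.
3.7967e-23 kg·m/s

Photon momentum magnitude is p = h/λ.

Initial momentum:
p₀ = h/λ = 6.6261e-34/1.5900e-11 = 4.1673e-23 kg·m/s

After scattering:
λ' = λ + Δλ = 15.9 + 1.0695 = 16.9695 pm
p' = h/λ' = 6.6261e-34/1.6970e-11 = 3.9047e-23 kg·m/s

Momentum is a vector; the scattered photon's direction makes angle θ = 56° with the incident direction. The magnitude of the vector change Δp⃗ = p⃗₀ − p⃗' is found from the law of cosines:
|Δp⃗|² = p₀² + p'² − 2p₀p'cos θ
|Δp⃗|² = (4.1673e-23)² + (3.9047e-23)² − 2·4.1673e-23·3.9047e-23·cos(56°)
|Δp⃗| = 3.7967e-23 kg·m/s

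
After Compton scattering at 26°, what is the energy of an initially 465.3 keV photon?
426.0384 keV

First convert energy to wavelength:
λ = hc/E, with hc ≈ 1239.842 keV·pm (i.e. 1239.842 eV·nm)

For E = 465.3 keV = 465300 eV:
λ = 1239.842 keV·pm / 465.3 keV
λ = 2.6646 pm

Calculate the Compton shift:
Δλ = λ_C(1 - cos(26°)) = 2.4263 × 0.1012
Δλ = 0.2456 pm

Final wavelength:
λ' = 2.6646 + 0.2456 = 2.9102 pm

Final energy:
E' = hc/λ' = 1239.842 / 2.9102 = 426.0384 keV

(Intermediate values are shown rounded; full precision is carried through to the final answer.)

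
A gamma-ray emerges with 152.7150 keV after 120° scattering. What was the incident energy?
276.7999 keV

Convert final energy to wavelength (hc ≈ 1239.842 keV·pm):
λ' = hc/E' = 1239.842 / 152.7150 = 8.1187 pm

Calculate the Compton shift:
Δλ = λ_C(1 - cos(120°))
Δλ = 2.4263 × (1 - cos(120°))
Δλ = 3.6395 pm

Initial wavelength:
λ = λ' - Δλ = 8.1187 - 3.6395 = 4.4792 pm

Initial energy:
E = hc/λ = 1239.842 / 4.4792 = 276.7999 keV

(Intermediate values are shown rounded; full precision is carried through to the final answer.)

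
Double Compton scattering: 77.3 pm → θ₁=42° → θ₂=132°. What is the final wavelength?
81.9730 pm

Apply Compton shift twice:

First scattering at θ₁ = 42°:
Δλ₁ = λ_C(1 - cos(42°))
Δλ₁ = 2.4263 × 0.2569
Δλ₁ = 0.6232 pm

After first scattering:
λ₁ = 77.3 + 0.6232 = 77.9232 pm

Second scattering at θ₂ = 132°:
Δλ₂ = λ_C(1 - cos(132°))
Δλ₂ = 2.4263 × 1.6691
Δλ₂ = 4.0498 pm

Final wavelength:
λ₂ = 77.9232 + 4.0498 = 81.9730 pm

Total shift: Δλ_total = 0.6232 + 4.0498 = 4.6730 pm

(Intermediate values are shown rounded; full precision is carried through to the final answer.)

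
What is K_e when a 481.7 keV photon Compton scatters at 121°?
283.3202 keV

By energy conservation: K_e = E_initial - E_final

First find the scattered photon energy:
Initial wavelength: λ = hc/E = 2.5739 pm
Compton shift: Δλ = λ_C(1 - cos(121°)) = 3.6760 pm
Final wavelength: λ' = 2.5739 + 3.6760 = 6.2498 pm
Final photon energy: E' = hc/λ' = 198.3798 keV

Electron kinetic energy:
K_e = E - E' = 481.7000 - 198.3798 = 283.3202 keV

(Intermediate values are shown rounded; full precision is carried through to the final answer.)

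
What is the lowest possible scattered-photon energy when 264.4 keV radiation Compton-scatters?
129.9368 keV (at θ = 180°)

The scattered photon has minimum energy when its wavelength is maximum, i.e., when the Compton shift Δλ = λ_C(1 − cos θ) is maximum. This occurs at θ = 180° (backscattering), giving Δλ_max = 2λ_C = 4.8526 pm.

Initial wavelength: λ₀ = hc/E₀ = 4.6893 pm
Maximum final wavelength: λ'_max = λ₀ + 2λ_C = 4.6893 + 4.8526 = 9.5419 pm
Minimum final energy: E'_min = hc/λ'_max = 129.9368 keV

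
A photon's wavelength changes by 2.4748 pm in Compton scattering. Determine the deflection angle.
91.15°

From the Compton formula Δλ = λ_C(1 - cos θ), we can solve for θ:

cos θ = 1 - Δλ/λ_C

Given:
- Δλ = 2.4748 pm
- λ_C = h/(m_e·c) ≈ 2.42631024 pm

cos θ = 1 - 2.4748/2.42631024
cos θ = 1 - 1.019985
cos θ = -0.019985

θ = arccos(-0.019985)
θ = 91.15°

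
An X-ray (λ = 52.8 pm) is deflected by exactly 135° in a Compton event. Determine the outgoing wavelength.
56.9420 pm

Using the Compton formula: λ' = λ + λ_C(1 − cos θ)

For θ = 135°, cos θ = -√2/2 (exact) ≈ -0.7071, so:
1 − cos 135° = 1 − (-√2/2) ≈ 1.7071

Δλ = λ_C × 1.7071 = 2.4263 × 1.7071 = 4.1420 pm

λ' = 52.8 + 4.1420 = 56.9420 pm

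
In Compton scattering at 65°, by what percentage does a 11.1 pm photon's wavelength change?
12.6208%

Calculate the Compton shift:
Δλ = λ_C(1 - cos(65°))
Δλ = 2.4263 × (1 - cos(65°))
Δλ = 2.4263 × 0.5774
Δλ = 1.4009 pm

Percentage change:
(Δλ/λ₀) × 100 = (1.4009/11.1) × 100
= 12.6208%

(Intermediate values are shown rounded; full precision is carried through to the final answer.)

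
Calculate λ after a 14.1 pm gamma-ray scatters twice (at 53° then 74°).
16.8236 pm

Apply Compton shift twice:

First scattering at θ₁ = 53°:
Δλ₁ = λ_C(1 - cos(53°))
Δλ₁ = 2.4263 × 0.3982
Δλ₁ = 0.9661 pm

After first scattering:
λ₁ = 14.1 + 0.9661 = 15.0661 pm

Second scattering at θ₂ = 74°:
Δλ₂ = λ_C(1 - cos(74°))
Δλ₂ = 2.4263 × 0.7244
Δλ₂ = 1.7575 pm

Final wavelength:
λ₂ = 15.0661 + 1.7575 = 16.8236 pm

Total shift: Δλ_total = 0.9661 + 1.7575 = 2.7236 pm

(Intermediate values are shown rounded; full precision is carried through to the final answer.)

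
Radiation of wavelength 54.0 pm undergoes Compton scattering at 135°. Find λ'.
58.1420 pm

Using the Compton formula: λ' = λ + λ_C(1 − cos θ)

For θ = 135°, cos θ = -√2/2 (exact) ≈ -0.7071, so:
1 − cos 135° = 1 − (-√2/2) ≈ 1.7071

Δλ = λ_C × 1.7071 = 2.4263 × 1.7071 = 4.1420 pm

λ' = 54.0 + 4.1420 = 58.1420 pm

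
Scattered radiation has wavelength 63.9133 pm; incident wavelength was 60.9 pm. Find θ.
104.00°

First find the wavelength shift:
Δλ = λ' - λ = 63.9133 - 60.9 = 3.0133 pm

Using Δλ = λ_C(1 - cos θ), with λ_C = h/(m_e·c) ≈ 2.42631024 pm:
cos θ = 1 - Δλ/λ_C
cos θ = 1 - 3.0133/2.42631024
cos θ = -0.241927

θ = arccos(-0.241927)
θ = 104.00°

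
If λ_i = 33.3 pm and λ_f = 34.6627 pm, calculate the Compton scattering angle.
64.00°

First find the wavelength shift:
Δλ = λ' - λ = 34.6627 - 33.3 = 1.3627 pm

Using Δλ = λ_C(1 - cos θ), with λ_C = h/(m_e·c) ≈ 2.42631024 pm:
cos θ = 1 - Δλ/λ_C
cos θ = 1 - 1.3627/2.42631024
cos θ = 0.438365

θ = arccos(0.438365)
θ = 64.00°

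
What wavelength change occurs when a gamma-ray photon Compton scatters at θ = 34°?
0.4148 pm

Using the Compton scattering formula:
Δλ = λ_C(1 - cos θ)

where λ_C = h/(m_e·c) ≈ 2.4263 pm is the Compton wavelength of an electron.

For θ = 34°:
cos(34°) = 0.8290
1 - cos(34°) = 0.1710

Δλ = 2.4263 × 0.1710
Δλ = 0.4148 pm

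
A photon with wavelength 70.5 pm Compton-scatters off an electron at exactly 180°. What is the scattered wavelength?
75.3526 pm

Using the Compton formula: λ' = λ + λ_C(1 − cos θ)

For θ = 180°, cos θ = -1 (exact) = -1.0000, so:
1 − cos 180° = 1 − (-1) = 2.0000

Δλ = λ_C × 2.0000 = 2.4263 × 2.0000 = 4.8526 pm

λ' = 70.5 + 4.8526 = 75.3526 pm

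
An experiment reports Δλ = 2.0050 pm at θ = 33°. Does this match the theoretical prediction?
No, inconsistent

Calculate the expected shift for θ = 33°:

Δλ_expected = λ_C(1 - cos(33°))
Δλ_expected = 2.4263 × (1 - cos(33°))
Δλ_expected = 2.4263 × 0.1613
Δλ_expected = 0.3914 pm

Given shift: 2.0050 pm
Expected shift: 0.3914 pm
Difference: 1.6136 pm

The values do not match. The given shift corresponds to θ ≈ 80.0°, not 33°.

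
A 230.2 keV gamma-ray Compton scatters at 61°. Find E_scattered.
186.8373 keV

First convert energy to wavelength:
λ = hc/E, with hc ≈ 1239.842 keV·pm (i.e. 1239.842 eV·nm)

For E = 230.2 keV = 230200 eV:
λ = 1239.842 keV·pm / 230.2 keV
λ = 5.3859 pm

Calculate the Compton shift:
Δλ = λ_C(1 - cos(61°)) = 2.4263 × 0.5152
Δλ = 1.2500 pm

Final wavelength:
λ' = 5.3859 + 1.2500 = 6.6359 pm

Final energy:
E' = hc/λ' = 1239.842 / 6.6359 = 186.8373 keV

(Intermediate values are shown rounded; full precision is carried through to the final answer.)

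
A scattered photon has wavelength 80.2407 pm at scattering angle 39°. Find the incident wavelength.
79.7000 pm

From λ' = λ + Δλ, we have λ = λ' - Δλ

First calculate the Compton shift:
Δλ = λ_C(1 - cos θ)
Δλ = 2.4263 × (1 - cos(39°))
Δλ = 2.4263 × 0.2229
Δλ = 0.5407 pm

Initial wavelength:
λ = λ' - Δλ
λ = 80.2407 - 0.5407
λ = 79.7000 pm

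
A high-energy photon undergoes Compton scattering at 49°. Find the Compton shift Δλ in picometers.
0.8345 pm

Using the Compton scattering formula:
Δλ = λ_C(1 - cos θ)

where λ_C = h/(m_e·c) ≈ 2.4263 pm is the Compton wavelength of an electron.

For θ = 49°:
cos(49°) = 0.6561
1 - cos(49°) = 0.3439

Δλ = 2.4263 × 0.3439
Δλ = 0.8345 pm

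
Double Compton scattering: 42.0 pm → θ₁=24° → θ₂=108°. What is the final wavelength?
45.3858 pm

Apply Compton shift twice:

First scattering at θ₁ = 24°:
Δλ₁ = λ_C(1 - cos(24°))
Δλ₁ = 2.4263 × 0.0865
Δλ₁ = 0.2098 pm

After first scattering:
λ₁ = 42.0 + 0.2098 = 42.2098 pm

Second scattering at θ₂ = 108°:
Δλ₂ = λ_C(1 - cos(108°))
Δλ₂ = 2.4263 × 1.3090
Δλ₂ = 3.1761 pm

Final wavelength:
λ₂ = 42.2098 + 3.1761 = 45.3858 pm

Total shift: Δλ_total = 0.2098 + 3.1761 = 3.3858 pm

(Intermediate values are shown rounded; full precision is carried through to the final answer.)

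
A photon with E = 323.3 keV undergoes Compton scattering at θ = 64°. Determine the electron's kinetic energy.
84.7608 keV

By energy conservation: K_e = E_initial - E_final

First find the scattered photon energy:
Initial wavelength: λ = hc/E = 3.8350 pm
Compton shift: Δλ = λ_C(1 - cos(64°)) = 1.3627 pm
Final wavelength: λ' = 3.8350 + 1.3627 = 5.1976 pm
Final photon energy: E' = hc/λ' = 238.5392 keV

Electron kinetic energy:
K_e = E - E' = 323.3000 - 238.5392 = 84.7608 keV

(Intermediate values are shown rounded; full precision is carried through to the final answer.)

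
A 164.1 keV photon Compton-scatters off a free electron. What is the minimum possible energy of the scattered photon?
99.9226 keV (at θ = 180°)

The scattered photon has minimum energy when its wavelength is maximum, i.e., when the Compton shift Δλ = λ_C(1 − cos θ) is maximum. This occurs at θ = 180° (backscattering), giving Δλ_max = 2λ_C = 4.8526 pm.

Initial wavelength: λ₀ = hc/E₀ = 7.5554 pm
Maximum final wavelength: λ'_max = λ₀ + 2λ_C = 7.5554 + 4.8526 = 12.4080 pm
Minimum final energy: E'_min = hc/λ'_max = 99.9226 keV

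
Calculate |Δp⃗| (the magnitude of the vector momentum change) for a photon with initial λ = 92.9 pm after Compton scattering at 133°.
1.2807e-23 kg·m/s

Photon momentum magnitude is p = h/λ.

Initial momentum:
p₀ = h/λ = 6.6261e-34/9.2900e-11 = 7.1325e-24 kg·m/s

After scattering:
λ' = λ + Δλ = 92.9 + 4.0810 = 96.9810 pm
p' = h/λ' = 6.6261e-34/9.6981e-11 = 6.8323e-24 kg·m/s

Momentum is a vector; the scattered photon's direction makes angle θ = 133° with the incident direction. The magnitude of the vector change Δp⃗ = p⃗₀ − p⃗' is found from the law of cosines:
|Δp⃗|² = p₀² + p'² − 2p₀p'cos θ
|Δp⃗|² = (7.1325e-24)² + (6.8323e-24)² − 2·7.1325e-24·6.8323e-24·cos(133°)
|Δp⃗| = 1.2807e-23 kg·m/s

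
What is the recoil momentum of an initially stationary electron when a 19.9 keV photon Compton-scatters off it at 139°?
1.9288e-23 kg·m/s

The electron is initially at rest, so by conservation of momentum:
p⃗_e = p⃗₀ − p⃗'  (incident photon momentum minus scattered photon momentum)

Photon momentum magnitudes (p = h/λ = E/c):
λ₀ = hc/E₀ = 62.3036 pm → p₀ = h/λ₀ = 1.0635e-23 kg·m/s
Δλ = λ_C(1 − cos 139°) = 4.2575 pm
λ' = 66.5611 pm → p' = h/λ' = 9.9549e-24 kg·m/s

The scattered photon makes angle θ = 139° with the incident direction, so by the law of cosines:
|p⃗_e|² = p₀² + p'² − 2p₀p'cos θ
|p⃗_e|² = (1.0635e-23)² + (9.9549e-24)² − 2·1.0635e-23·9.9549e-24·cos(139°)
|p⃗_e| = 1.9288e-23 kg·m/s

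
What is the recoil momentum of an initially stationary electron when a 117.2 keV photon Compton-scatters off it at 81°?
7.5160e-23 kg·m/s

The electron is initially at rest, so by conservation of momentum:
p⃗_e = p⃗₀ − p⃗'  (incident photon momentum minus scattered photon momentum)

Photon momentum magnitudes (p = h/λ = E/c):
λ₀ = hc/E₀ = 10.5789 pm → p₀ = h/λ₀ = 6.2635e-23 kg·m/s
Δλ = λ_C(1 − cos 81°) = 2.0468 pm
λ' = 12.6256 pm → p' = h/λ' = 5.2481e-23 kg·m/s

The scattered photon makes angle θ = 81° with the incident direction, so by the law of cosines:
|p⃗_e|² = p₀² + p'² − 2p₀p'cos θ
|p⃗_e|² = (6.2635e-23)² + (5.2481e-23)² − 2·6.2635e-23·5.2481e-23·cos(81°)
|p⃗_e| = 7.5160e-23 kg·m/s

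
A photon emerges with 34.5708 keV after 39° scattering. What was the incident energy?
35.1000 keV

Convert final energy to wavelength (hc ≈ 1239.842 keV·pm):
λ' = hc/E' = 1239.842 / 34.5708 = 35.8638 pm

Calculate the Compton shift:
Δλ = λ_C(1 - cos(39°))
Δλ = 2.4263 × (1 - cos(39°))
Δλ = 0.5407 pm

Initial wavelength:
λ = λ' - Δλ = 35.8638 - 0.5407 = 35.3231 pm

Initial energy:
E = hc/λ = 1239.842 / 35.3231 = 35.1000 keV

(Intermediate values are shown rounded; full precision is carried through to the final answer.)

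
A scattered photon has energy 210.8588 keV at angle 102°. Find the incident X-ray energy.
420.4002 keV

Convert final energy to wavelength (hc ≈ 1239.842 keV·pm):
λ' = hc/E' = 1239.842 / 210.8588 = 5.8800 pm

Calculate the Compton shift:
Δλ = λ_C(1 - cos(102°))
Δλ = 2.4263 × (1 - cos(102°))
Δλ = 2.9308 pm

Initial wavelength:
λ = λ' - Δλ = 5.8800 - 2.9308 = 2.9492 pm

Initial energy:
E = hc/λ = 1239.842 / 2.9492 = 420.4002 keV

(Intermediate values are shown rounded; full precision is carried through to the final answer.)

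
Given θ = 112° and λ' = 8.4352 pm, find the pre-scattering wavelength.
5.1000 pm

From λ' = λ + Δλ, we have λ = λ' - Δλ

First calculate the Compton shift:
Δλ = λ_C(1 - cos θ)
Δλ = 2.4263 × (1 - cos(112°))
Δλ = 2.4263 × 1.3746
Δλ = 3.3352 pm

Initial wavelength:
λ = λ' - Δλ
λ = 8.4352 - 3.3352
λ = 5.1000 pm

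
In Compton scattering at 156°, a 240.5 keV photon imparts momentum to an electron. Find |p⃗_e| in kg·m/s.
1.9229e-22 kg·m/s

The electron is initially at rest, so by conservation of momentum:
p⃗_e = p⃗₀ − p⃗'  (incident photon momentum minus scattered photon momentum)

Photon momentum magnitudes (p = h/λ = E/c):
λ₀ = hc/E₀ = 5.1553 pm → p₀ = h/λ₀ = 1.2853e-22 kg·m/s
Δλ = λ_C(1 − cos 156°) = 4.6429 pm
λ' = 9.7981 pm → p' = h/λ' = 6.7626e-23 kg·m/s

The scattered photon makes angle θ = 156° with the incident direction, so by the law of cosines:
|p⃗_e|² = p₀² + p'² − 2p₀p'cos θ
|p⃗_e|² = (1.2853e-22)² + (6.7626e-23)² − 2·1.2853e-22·6.7626e-23·cos(156°)
|p⃗_e| = 1.9229e-22 kg·m/s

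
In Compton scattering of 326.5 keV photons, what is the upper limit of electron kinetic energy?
183.1655 keV

Maximum energy transfer occurs at θ = 180° (backscattering).

Initial photon: E₀ = 326.5 keV → λ₀ = 3.7974 pm

Maximum Compton shift (at 180°):
Δλ_max = 2λ_C = 2 × 2.4263 = 4.8526 pm

Final wavelength:
λ' = 3.7974 + 4.8526 = 8.6500 pm

Minimum photon energy (maximum energy to electron):
E'_min = hc/λ' = 143.3345 keV

Maximum electron kinetic energy:
K_max = E₀ - E'_min = 326.5000 - 143.3345 = 183.1655 keV

(Intermediate values are shown rounded; full precision is carried through to the final answer.)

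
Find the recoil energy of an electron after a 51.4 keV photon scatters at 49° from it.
1.7188 keV

By energy conservation: K_e = E_initial - E_final

First find the scattered photon energy:
Initial wavelength: λ = hc/E = 24.1214 pm
Compton shift: Δλ = λ_C(1 - cos(49°)) = 0.8345 pm
Final wavelength: λ' = 24.1214 + 0.8345 = 24.9559 pm
Final photon energy: E' = hc/λ' = 49.6812 keV

Electron kinetic energy:
K_e = E - E' = 51.4000 - 49.6812 = 1.7188 keV

(Intermediate values are shown rounded; full precision is carried through to the final answer.)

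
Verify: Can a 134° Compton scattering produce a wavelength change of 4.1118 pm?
Yes, consistent

Calculate the expected shift for θ = 134°:

Δλ_expected = λ_C(1 - cos(134°))
Δλ_expected = 2.4263 × (1 - cos(134°))
Δλ_expected = 2.4263 × 1.6947
Δλ_expected = 4.1118 pm

Given shift: 4.1118 pm
Expected shift: 4.1118 pm
Difference: 0.0000 pm

The values match. This is consistent with Compton scattering at the stated angle.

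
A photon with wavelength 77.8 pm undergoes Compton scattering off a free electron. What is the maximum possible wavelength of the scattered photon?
82.6526 pm (at θ = 180°)

The Compton shift is Δλ = λ_C(1 − cos θ).

Since cos θ ranges from −1 to 1, the factor (1 − cos θ) ranges from 0 to 2; the maximum shift occurs at θ = 180° (backscattering):
Δλ_max = 2λ_C = 2 × 2.4263 pm = 4.8526 pm

Maximum scattered wavelength:
λ'_max = λ₀ + Δλ_max = 77.8 + 4.8526 = 82.6526 pm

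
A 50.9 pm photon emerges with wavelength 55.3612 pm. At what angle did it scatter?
147.00°

First find the wavelength shift:
Δλ = λ' - λ = 55.3612 - 50.9 = 4.4612 pm

Using Δλ = λ_C(1 - cos θ), with λ_C = h/(m_e·c) ≈ 2.42631024 pm:
cos θ = 1 - Δλ/λ_C
cos θ = 1 - 4.4612/2.42631024
cos θ = -0.838677

θ = arccos(-0.838677)
θ = 147.00°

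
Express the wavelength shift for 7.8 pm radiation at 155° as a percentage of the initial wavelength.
59.2986%

Calculate the Compton shift:
Δλ = λ_C(1 - cos(155°))
Δλ = 2.4263 × (1 - cos(155°))
Δλ = 2.4263 × 1.9063
Δλ = 4.6253 pm

Percentage change:
(Δλ/λ₀) × 100 = (4.6253/7.8) × 100
= 59.2986%

(Intermediate values are shown rounded; full precision is carried through to the final answer.)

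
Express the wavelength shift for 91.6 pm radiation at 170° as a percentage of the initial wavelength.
5.2574%

Calculate the Compton shift:
Δλ = λ_C(1 - cos(170°))
Δλ = 2.4263 × (1 - cos(170°))
Δλ = 2.4263 × 1.9848
Δλ = 4.8158 pm

Percentage change:
(Δλ/λ₀) × 100 = (4.8158/91.6) × 100
= 5.2574%

(Intermediate values are shown rounded; full precision is carried through to the final answer.)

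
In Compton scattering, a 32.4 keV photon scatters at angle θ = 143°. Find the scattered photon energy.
29.0833 keV

First convert energy to wavelength:
λ = hc/E, with hc ≈ 1239.842 keV·pm (i.e. 1239.842 eV·nm)

For E = 32.4 keV = 32400 eV:
λ = 1239.842 keV·pm / 32.4 keV
λ = 38.2667 pm

Calculate the Compton shift:
Δλ = λ_C(1 - cos(143°)) = 2.4263 × 1.7986
Δλ = 4.3640 pm

Final wavelength:
λ' = 38.2667 + 4.3640 = 42.6308 pm

Final energy:
E' = hc/λ' = 1239.842 / 42.6308 = 29.0833 keV

(Intermediate values are shown rounded; full precision is carried through to the final answer.)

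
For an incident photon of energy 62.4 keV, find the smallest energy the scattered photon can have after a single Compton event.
50.1516 keV (at θ = 180°)

The scattered photon has minimum energy when its wavelength is maximum, i.e., when the Compton shift Δλ = λ_C(1 − cos θ) is maximum. This occurs at θ = 180° (backscattering), giving Δλ_max = 2λ_C = 4.8526 pm.

Initial wavelength: λ₀ = hc/E₀ = 19.8693 pm
Maximum final wavelength: λ'_max = λ₀ + 2λ_C = 19.8693 + 4.8526 = 24.7219 pm
Minimum final energy: E'_min = hc/λ'_max = 50.1516 keV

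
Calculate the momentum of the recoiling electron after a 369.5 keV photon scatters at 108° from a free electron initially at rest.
2.4833e-22 kg·m/s

The electron is initially at rest, so by conservation of momentum:
p⃗_e = p⃗₀ − p⃗'  (incident photon momentum minus scattered photon momentum)

Photon momentum magnitudes (p = h/λ = E/c):
λ₀ = hc/E₀ = 3.3555 pm → p₀ = h/λ₀ = 1.9747e-22 kg·m/s
Δλ = λ_C(1 − cos 108°) = 3.1761 pm
λ' = 6.5315 pm → p' = h/λ' = 1.0145e-22 kg·m/s

The scattered photon makes angle θ = 108° with the incident direction, so by the law of cosines:
|p⃗_e|² = p₀² + p'² − 2p₀p'cos θ
|p⃗_e|² = (1.9747e-22)² + (1.0145e-22)² − 2·1.9747e-22·1.0145e-22·cos(108°)
|p⃗_e| = 2.4833e-22 kg·m/s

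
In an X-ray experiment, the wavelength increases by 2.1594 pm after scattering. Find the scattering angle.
83.68°

From the Compton formula Δλ = λ_C(1 - cos θ), we can solve for θ:

cos θ = 1 - Δλ/λ_C

Given:
- Δλ = 2.1594 pm
- λ_C = h/(m_e·c) ≈ 2.42631024 pm

cos θ = 1 - 2.1594/2.42631024
cos θ = 1 - 0.889993
cos θ = 0.110007

θ = arccos(0.110007)
θ = 83.68°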